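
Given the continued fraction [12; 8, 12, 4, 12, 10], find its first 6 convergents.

12/1, 97/8, 1176/97, 4801/396, 58788/4849, 592681/48886

Using the convergent recurrence p_i = a_i*p_{i-1} + p_{i-2}, q_i = a_i*q_{i-1} + q_{i-2} with p_{-2}=0, p_{-1}=1, q_{-2}=1, q_{-1}=0:
  i=0: a_0=12, p_0 = 12*1 + 0 = 12, q_0 = 12*0 + 1 = 1.
  i=1: a_1=8, p_1 = 8*12 + 1 = 97, q_1 = 8*1 + 0 = 8.
  i=2: a_2=12, p_2 = 12*97 + 12 = 1176, q_2 = 12*8 + 1 = 97.
  i=3: a_3=4, p_3 = 4*1176 + 97 = 4801, q_3 = 4*97 + 8 = 396.
  i=4: a_4=12, p_4 = 12*4801 + 1176 = 58788, q_4 = 12*396 + 97 = 4849.
  i=5: a_5=10, p_5 = 10*58788 + 4801 = 592681, q_5 = 10*4849 + 396 = 48886.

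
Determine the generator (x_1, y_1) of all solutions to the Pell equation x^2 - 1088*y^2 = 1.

(x, y) = (33, 1)

First expand sqrt(1088) as a continued fraction. With x_i = (sqrt(1088) + m_i)/d_i and (m_0, d_0) = (0, 1): a_0 = floor(sqrt(1088)) = 32, since 32^2 = 1024 <= 1088 < 1089 = 33^2.
Iterate m_{i+1} = d_i*a_i - m_i, d_{i+1} = (1088 - m_{i+1}^2)/d_i, a_{i+1} = floor((a_0 + m_{i+1})/d_{i+1}):
  m_1 = 1*32 - 0 = 32, d_1 = (1088 - 32^2)/1 = 64/1 = 64, a_1 = floor((32 + 32)/64) = 1.
  m_2 = 64*1 - 32 = 32, d_2 = (1088 - 32^2)/64 = 64/64 = 1, a_2 = floor((32 + 32)/1) = 64.
  m_3 = 1*64 - 32 = 32, d_3 = (1088 - 32^2)/1 = 64/1 = 64: (m_3, d_3) = (m_1, d_1) = (32, 64), so from here the quotients repeat a_1, a_2; the period length is 2.
So sqrt(1088) = [32; (1, 64)] with period length k = 2.
k is even, so the fundamental solution of x^2 - 1088y^2 = 1 is (p_{k-1}, q_{k-1}) = (p_1, q_1); compute convergents through index 1.
Convergents (p_i = a_i*p_{i-1} + p_{i-2}, q_i = a_i*q_{i-1} + q_{i-2} with p_{-2}=0, p_{-1}=1, q_{-2}=1, q_{-1}=0):
  i=0: a_0=32, p_0 = 32*1 + 0 = 32, q_0 = 32*0 + 1 = 1.
  i=1: a_1=1, p_1 = 1*32 + 1 = 33, q_1 = 1*1 + 0 = 1.
Check: 33^2 - 1088*1^2 = 1089 - 1088 = 1, so (x, y) = (33, 1) solves the equation, and by the theorem it is the least positive solution.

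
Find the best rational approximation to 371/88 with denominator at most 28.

Expand x = 371/88 as a continued fraction with the Euclidean algorithm:
  371 = 4*88 + 19, so a_0 = 4.
  88 = 4*19 + 12, so a_1 = 4.
  19 = 1*12 + 7, so a_2 = 1.
  12 = 1*7 + 5, so a_3 = 1.
  7 = 1*5 + 2, so a_4 = 1.
  5 = 2*2 + 1, so a_5 = 2.
  2 = 2*1 + 0, so a_6 = 2.
so x = [4; 4, 1, 1, 1, 2, 2].
Convergents (p_i = a_i*p_{i-1} + p_{i-2}, q_i = a_i*q_{i-1} + q_{i-2} with p_{-2}=0, p_{-1}=1, q_{-2}=1, q_{-1}=0), until the denominator exceeds 28:
  i=0: a_0=4, p_0 = 4*1 + 0 = 4, q_0 = 4*0 + 1 = 1.
  i=1: a_1=4, p_1 = 4*4 + 1 = 17, q_1 = 4*1 + 0 = 4.
  i=2: a_2=1, p_2 = 1*17 + 4 = 21, q_2 = 1*4 + 1 = 5.
  i=3: a_3=1, p_3 = 1*21 + 17 = 38, q_3 = 1*5 + 4 = 9.
  i=4: a_4=1, p_4 = 1*38 + 21 = 59, q_4 = 1*9 + 5 = 14.
  i=5: a_5=2, p_5 = 2*59 + 38 = 156, q_5 = 2*14 + 9 = 37.
q_5 = 37 > 28, so the last convergent with denominator <= 28 is p_4/q_4 = 59/14.
The closest fraction with denominator <= 28 is either p_4/q_4 or the intermediate fraction (k*p_4 + p_3)/(k*q_4 + q_3) with the largest k >= 1 whose denominator stays <= 28; these approach x as k grows, and every other convergent or intermediate fraction in range is farther away.
Largest k: floor((28 - q_3)/q_4) = floor((28 - 9)/14) = 1.
That gives (1*59 + 38)/(1*14 + 9) = 97/23.
Compare the errors: |x - 59/14| = |371*14 - 59*88|/(88*14) = 2/1232, and |x - 97/23| = |371*23 - 97*88|/(88*23) = 3/2024.
Cross-multiplying, 3*1232 = 3696 < 4048 = 2*2024, so 3/2024 is smaller: the intermediate fraction 97/23 is closer to x than 59/14.

97/23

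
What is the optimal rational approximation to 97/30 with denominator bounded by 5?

13/4

Expand x = 97/30 as a continued fraction with the Euclidean algorithm:
  97 = 3*30 + 7, so a_0 = 3.
  30 = 4*7 + 2, so a_1 = 4.
  7 = 3*2 + 1, so a_2 = 3.
  2 = 2*1 + 0, so a_3 = 2.
so x = [3; 4, 3, 2].
Convergents (p_i = a_i*p_{i-1} + p_{i-2}, q_i = a_i*q_{i-1} + q_{i-2} with p_{-2}=0, p_{-1}=1, q_{-2}=1, q_{-1}=0), until the denominator exceeds 5:
  i=0: a_0=3, p_0 = 3*1 + 0 = 3, q_0 = 3*0 + 1 = 1.
  i=1: a_1=4, p_1 = 4*3 + 1 = 13, q_1 = 4*1 + 0 = 4.
  i=2: a_2=3, p_2 = 3*13 + 3 = 42, q_2 = 3*4 + 1 = 13.
q_2 = 13 > 5, so the last convergent with denominator <= 5 is p_1/q_1 = 13/4.
The closest fraction with denominator <= 5 is either p_1/q_1 or the intermediate fraction (k*p_1 + p_0)/(k*q_1 + q_0) with the largest k >= 1 whose denominator stays <= 5; these approach x as k grows, and every other convergent or intermediate fraction in range is farther away.
Largest k: floor((5 - q_0)/q_1) = floor((5 - 1)/4) = 1.
That gives (1*13 + 3)/(1*4 + 1) = 16/5.
Compare the errors: |x - 13/4| = |97*4 - 13*30|/(30*4) = 2/120, and |x - 16/5| = |97*5 - 16*30|/(30*5) = 5/150.
Cross-multiplying, 2*150 = 300 < 600 = 5*120, so 2/120 is smaller: the convergent 13/4 is closer to x than 16/5.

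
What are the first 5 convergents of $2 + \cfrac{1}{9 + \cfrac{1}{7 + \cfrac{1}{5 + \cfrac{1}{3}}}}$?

2/1, 19/9, 135/64, 694/329, 2217/1051

Using the convergent recurrence p_i = a_i*p_{i-1} + p_{i-2}, q_i = a_i*q_{i-1} + q_{i-2} with p_{-2}=0, p_{-1}=1, q_{-2}=1, q_{-1}=0:
  i=0: a_0=2, p_0 = 2*1 + 0 = 2, q_0 = 2*0 + 1 = 1.
  i=1: a_1=9, p_1 = 9*2 + 1 = 19, q_1 = 9*1 + 0 = 9.
  i=2: a_2=7, p_2 = 7*19 + 2 = 135, q_2 = 7*9 + 1 = 64.
  i=3: a_3=5, p_3 = 5*135 + 19 = 694, q_3 = 5*64 + 9 = 329.
  i=4: a_4=3, p_4 = 3*694 + 135 = 2217, q_4 = 3*329 + 64 = 1051.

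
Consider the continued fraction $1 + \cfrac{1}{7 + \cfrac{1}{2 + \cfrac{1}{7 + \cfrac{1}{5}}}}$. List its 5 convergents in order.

1/1, 8/7, 17/15, 127/112, 652/575

Using the convergent recurrence p_i = a_i*p_{i-1} + p_{i-2}, q_i = a_i*q_{i-1} + q_{i-2} with p_{-2}=0, p_{-1}=1, q_{-2}=1, q_{-1}=0:
  i=0: a_0=1, p_0 = 1*1 + 0 = 1, q_0 = 1*0 + 1 = 1.
  i=1: a_1=7, p_1 = 7*1 + 1 = 8, q_1 = 7*1 + 0 = 7.
  i=2: a_2=2, p_2 = 2*8 + 1 = 17, q_2 = 2*7 + 1 = 15.
  i=3: a_3=7, p_3 = 7*17 + 8 = 127, q_3 = 7*15 + 7 = 112.
  i=4: a_4=5, p_4 = 5*127 + 17 = 652, q_4 = 5*112 + 15 = 575.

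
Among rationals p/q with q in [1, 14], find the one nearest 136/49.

25/9

Expand x = 136/49 as a continued fraction with the Euclidean algorithm:
  136 = 2*49 + 38, so a_0 = 2.
  49 = 1*38 + 11, so a_1 = 1.
  38 = 3*11 + 5, so a_2 = 3.
  11 = 2*5 + 1, so a_3 = 2.
  5 = 5*1 + 0, so a_4 = 5.
so x = [2; 1, 3, 2, 5].
Convergents (p_i = a_i*p_{i-1} + p_{i-2}, q_i = a_i*q_{i-1} + q_{i-2} with p_{-2}=0, p_{-1}=1, q_{-2}=1, q_{-1}=0), until the denominator exceeds 14:
  i=0: a_0=2, p_0 = 2*1 + 0 = 2, q_0 = 2*0 + 1 = 1.
  i=1: a_1=1, p_1 = 1*2 + 1 = 3, q_1 = 1*1 + 0 = 1.
  i=2: a_2=3, p_2 = 3*3 + 2 = 11, q_2 = 3*1 + 1 = 4.
  i=3: a_3=2, p_3 = 2*11 + 3 = 25, q_3 = 2*4 + 1 = 9.
  i=4: a_4=5, p_4 = 5*25 + 11 = 136, q_4 = 5*9 + 4 = 49.
q_4 = 49 > 14, so the last convergent with denominator <= 14 is p_3/q_3 = 25/9.
The closest fraction with denominator <= 14 is either p_3/q_3 or the intermediate fraction (k*p_3 + p_2)/(k*q_3 + q_2) with the largest k >= 1 whose denominator stays <= 14; these approach x as k grows, and every other convergent or intermediate fraction in range is farther away.
Largest k: floor((14 - q_2)/q_3) = floor((14 - 4)/9) = 1.
That gives (1*25 + 11)/(1*9 + 4) = 36/13.
Compare the errors: |x - 25/9| = |136*9 - 25*49|/(49*9) = 1/441, and |x - 36/13| = |136*13 - 36*49|/(49*13) = 4/637.
Cross-multiplying, 1*637 = 637 < 1764 = 4*441, so 1/441 is smaller: the convergent 25/9 is closer to x than 36/13.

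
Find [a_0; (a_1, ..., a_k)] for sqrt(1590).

Write x_i = (sqrt(1590) + m_i)/d_i with (m_0, d_0) = (0, 1). a_0 = floor(sqrt(1590)) = 39, since 39^2 = 1521 <= 1590 < 1600 = 40^2.
Iterate m_{i+1} = d_i*a_i - m_i, d_{i+1} = (1590 - m_{i+1}^2)/d_i, a_{i+1} = floor((a_0 + m_{i+1})/d_{i+1}):
  m_1 = 1*39 - 0 = 39, d_1 = (1590 - 39^2)/1 = 69/1 = 69, a_1 = floor((39 + 39)/69) = 1.
  m_2 = 69*1 - 39 = 30, d_2 = (1590 - 30^2)/69 = 690/69 = 10, a_2 = floor((39 + 30)/10) = 6.
  m_3 = 10*6 - 30 = 30, d_3 = (1590 - 30^2)/10 = 690/10 = 69, a_3 = floor((39 + 30)/69) = 1.
  m_4 = 69*1 - 30 = 39, d_4 = (1590 - 39^2)/69 = 69/69 = 1, a_4 = floor((39 + 39)/1) = 78.
  m_5 = 1*78 - 39 = 39, d_5 = (1590 - 39^2)/1 = 69/1 = 69: (m_5, d_5) = (m_1, d_1) = (39, 69), so from here the quotients repeat a_1, ..., a_4; the period length is 4.
Hence the expansion of sqrt(1590) is a_0 = 39 followed by the repeating block 1, 6, 1, 78 (period 4).

[39; (1, 6, 1, 78)]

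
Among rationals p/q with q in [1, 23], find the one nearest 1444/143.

101/10

Expand x = 1444/143 as a continued fraction with the Euclidean algorithm:
  1444 = 10*143 + 14, so a_0 = 10.
  143 = 10*14 + 3, so a_1 = 10.
  14 = 4*3 + 2, so a_2 = 4.
  3 = 1*2 + 1, so a_3 = 1.
  2 = 2*1 + 0, so a_4 = 2.
so x = [10; 10, 4, 1, 2].
Convergents (p_i = a_i*p_{i-1} + p_{i-2}, q_i = a_i*q_{i-1} + q_{i-2} with p_{-2}=0, p_{-1}=1, q_{-2}=1, q_{-1}=0), until the denominator exceeds 23:
  i=0: a_0=10, p_0 = 10*1 + 0 = 10, q_0 = 10*0 + 1 = 1.
  i=1: a_1=10, p_1 = 10*10 + 1 = 101, q_1 = 10*1 + 0 = 10.
  i=2: a_2=4, p_2 = 4*101 + 10 = 414, q_2 = 4*10 + 1 = 41.
q_2 = 41 > 23, so the last convergent with denominator <= 23 is p_1/q_1 = 101/10.
The closest fraction with denominator <= 23 is either p_1/q_1 or the intermediate fraction (k*p_1 + p_0)/(k*q_1 + q_0) with the largest k >= 1 whose denominator stays <= 23; these approach x as k grows, and every other convergent or intermediate fraction in range is farther away.
Largest k: floor((23 - q_0)/q_1) = floor((23 - 1)/10) = 2.
That gives (2*101 + 10)/(2*10 + 1) = 212/21.
Compare the errors: |x - 101/10| = |1444*10 - 101*143|/(143*10) = 3/1430, and |x - 212/21| = |1444*21 - 212*143|/(143*21) = 8/3003.
Cross-multiplying, 3*3003 = 9009 < 11440 = 8*1430, so 3/1430 is smaller: the convergent 101/10 is closer to x than 212/21.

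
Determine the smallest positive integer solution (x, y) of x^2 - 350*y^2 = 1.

(x, y) = (449, 24)

First expand sqrt(350) as a continued fraction. With x_i = (sqrt(350) + m_i)/d_i and (m_0, d_0) = (0, 1): a_0 = floor(sqrt(350)) = 18, since 18^2 = 324 <= 350 < 361 = 19^2.
Iterate m_{i+1} = d_i*a_i - m_i, d_{i+1} = (350 - m_{i+1}^2)/d_i, a_{i+1} = floor((a_0 + m_{i+1})/d_{i+1}):
  m_1 = 1*18 - 0 = 18, d_1 = (350 - 18^2)/1 = 26/1 = 26, a_1 = floor((18 + 18)/26) = 1.
  m_2 = 26*1 - 18 = 8, d_2 = (350 - 8^2)/26 = 286/26 = 11, a_2 = floor((18 + 8)/11) = 2.
  m_3 = 11*2 - 8 = 14, d_3 = (350 - 14^2)/11 = 154/11 = 14, a_3 = floor((18 + 14)/14) = 2.
  m_4 = 14*2 - 14 = 14, d_4 = (350 - 14^2)/14 = 154/14 = 11, a_4 = floor((18 + 14)/11) = 2.
  m_5 = 11*2 - 14 = 8, d_5 = (350 - 8^2)/11 = 286/11 = 26, a_5 = floor((18 + 8)/26) = 1.
  m_6 = 26*1 - 8 = 18, d_6 = (350 - 18^2)/26 = 26/26 = 1, a_6 = floor((18 + 18)/1) = 36.
  m_7 = 1*36 - 18 = 18, d_7 = (350 - 18^2)/1 = 26/1 = 26: (m_7, d_7) = (m_1, d_1) = (18, 26), so from here the quotients repeat a_1, ..., a_6; the period length is 6.
So sqrt(350) = [18; (1, 2, 2, 2, 1, 36)] with period length k = 6.
k is even, so the fundamental solution of x^2 - 350y^2 = 1 is (p_{k-1}, q_{k-1}) = (p_5, q_5); compute convergents through index 5.
Convergents (p_i = a_i*p_{i-1} + p_{i-2}, q_i = a_i*q_{i-1} + q_{i-2} with p_{-2}=0, p_{-1}=1, q_{-2}=1, q_{-1}=0):
  i=0: a_0=18, p_0 = 18*1 + 0 = 18, q_0 = 18*0 + 1 = 1.
  i=1: a_1=1, p_1 = 1*18 + 1 = 19, q_1 = 1*1 + 0 = 1.
  i=2: a_2=2, p_2 = 2*19 + 18 = 56, q_2 = 2*1 + 1 = 3.
  i=3: a_3=2, p_3 = 2*56 + 19 = 131, q_3 = 2*3 + 1 = 7.
  i=4: a_4=2, p_4 = 2*131 + 56 = 318, q_4 = 2*7 + 3 = 17.
  i=5: a_5=1, p_5 = 1*318 + 131 = 449, q_5 = 1*17 + 7 = 24.
Check: 449^2 - 350*24^2 = 201601 - 201600 = 1, so (x, y) = (449, 24) solves the equation, and by the theorem it is the least positive solution.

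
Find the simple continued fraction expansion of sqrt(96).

Write x_i = (sqrt(96) + m_i)/d_i with (m_0, d_0) = (0, 1). a_0 = floor(sqrt(96)) = 9, since 9^2 = 81 <= 96 < 100 = 10^2.
Iterate m_{i+1} = d_i*a_i - m_i, d_{i+1} = (96 - m_{i+1}^2)/d_i, a_{i+1} = floor((a_0 + m_{i+1})/d_{i+1}):
  m_1 = 1*9 - 0 = 9, d_1 = (96 - 9^2)/1 = 15/1 = 15, a_1 = floor((9 + 9)/15) = 1.
  m_2 = 15*1 - 9 = 6, d_2 = (96 - 6^2)/15 = 60/15 = 4, a_2 = floor((9 + 6)/4) = 3.
  m_3 = 4*3 - 6 = 6, d_3 = (96 - 6^2)/4 = 60/4 = 15, a_3 = floor((9 + 6)/15) = 1.
  m_4 = 15*1 - 6 = 9, d_4 = (96 - 9^2)/15 = 15/15 = 1, a_4 = floor((9 + 9)/1) = 18.
  m_5 = 1*18 - 9 = 9, d_5 = (96 - 9^2)/1 = 15/1 = 15: (m_5, d_5) = (m_1, d_1) = (9, 15), so from here the quotients repeat a_1, ..., a_4; the period length is 4.
Hence the expansion of sqrt(96) is a_0 = 9 followed by the repeating block 1, 3, 1, 18 (period 4).

[9; (1, 3, 1, 18)]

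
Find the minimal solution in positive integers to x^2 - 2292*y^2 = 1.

(x, y) = (383, 8)

First expand sqrt(2292) as a continued fraction. With x_i = (sqrt(2292) + m_i)/d_i and (m_0, d_0) = (0, 1): a_0 = floor(sqrt(2292)) = 47, since 47^2 = 2209 <= 2292 < 2304 = 48^2.
Iterate m_{i+1} = d_i*a_i - m_i, d_{i+1} = (2292 - m_{i+1}^2)/d_i, a_{i+1} = floor((a_0 + m_{i+1})/d_{i+1}):
  m_1 = 1*47 - 0 = 47, d_1 = (2292 - 47^2)/1 = 83/1 = 83, a_1 = floor((47 + 47)/83) = 1.
  m_2 = 83*1 - 47 = 36, d_2 = (2292 - 36^2)/83 = 996/83 = 12, a_2 = floor((47 + 36)/12) = 6.
  m_3 = 12*6 - 36 = 36, d_3 = (2292 - 36^2)/12 = 996/12 = 83, a_3 = floor((47 + 36)/83) = 1.
  m_4 = 83*1 - 36 = 47, d_4 = (2292 - 47^2)/83 = 83/83 = 1, a_4 = floor((47 + 47)/1) = 94.
  m_5 = 1*94 - 47 = 47, d_5 = (2292 - 47^2)/1 = 83/1 = 83: (m_5, d_5) = (m_1, d_1) = (47, 83), so from here the quotients repeat a_1, ..., a_4; the period length is 4.
So sqrt(2292) = [47; (1, 6, 1, 94)] with period length k = 4.
k is even, so the fundamental solution of x^2 - 2292y^2 = 1 is (p_{k-1}, q_{k-1}) = (p_3, q_3); compute convergents through index 3.
Convergents (p_i = a_i*p_{i-1} + p_{i-2}, q_i = a_i*q_{i-1} + q_{i-2} with p_{-2}=0, p_{-1}=1, q_{-2}=1, q_{-1}=0):
  i=0: a_0=47, p_0 = 47*1 + 0 = 47, q_0 = 47*0 + 1 = 1.
  i=1: a_1=1, p_1 = 1*47 + 1 = 48, q_1 = 1*1 + 0 = 1.
  i=2: a_2=6, p_2 = 6*48 + 47 = 335, q_2 = 6*1 + 1 = 7.
  i=3: a_3=1, p_3 = 1*335 + 48 = 383, q_3 = 1*7 + 1 = 8.
Check: 383^2 - 2292*8^2 = 146689 - 146688 = 1, so (x, y) = (383, 8) solves the equation, and by the theorem it is the least positive solution.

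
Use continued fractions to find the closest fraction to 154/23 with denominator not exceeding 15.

87/13

Expand x = 154/23 as a continued fraction with the Euclidean algorithm:
  154 = 6*23 + 16, so a_0 = 6.
  23 = 1*16 + 7, so a_1 = 1.
  16 = 2*7 + 2, so a_2 = 2.
  7 = 3*2 + 1, so a_3 = 3.
  2 = 2*1 + 0, so a_4 = 2.
so x = [6; 1, 2, 3, 2].
Convergents (p_i = a_i*p_{i-1} + p_{i-2}, q_i = a_i*q_{i-1} + q_{i-2} with p_{-2}=0, p_{-1}=1, q_{-2}=1, q_{-1}=0), until the denominator exceeds 15:
  i=0: a_0=6, p_0 = 6*1 + 0 = 6, q_0 = 6*0 + 1 = 1.
  i=1: a_1=1, p_1 = 1*6 + 1 = 7, q_1 = 1*1 + 0 = 1.
  i=2: a_2=2, p_2 = 2*7 + 6 = 20, q_2 = 2*1 + 1 = 3.
  i=3: a_3=3, p_3 = 3*20 + 7 = 67, q_3 = 3*3 + 1 = 10.
  i=4: a_4=2, p_4 = 2*67 + 20 = 154, q_4 = 2*10 + 3 = 23.
q_4 = 23 > 15, so the last convergent with denominator <= 15 is p_3/q_3 = 67/10.
The closest fraction with denominator <= 15 is either p_3/q_3 or the intermediate fraction (k*p_3 + p_2)/(k*q_3 + q_2) with the largest k >= 1 whose denominator stays <= 15; these approach x as k grows, and every other convergent or intermediate fraction in range is farther away.
Largest k: floor((15 - q_2)/q_3) = floor((15 - 3)/10) = 1.
That gives (1*67 + 20)/(1*10 + 3) = 87/13.
Compare the errors: |x - 67/10| = |154*10 - 67*23|/(23*10) = 1/230, and |x - 87/13| = |154*13 - 87*23|/(23*13) = 1/299.
Cross-multiplying, 1*230 = 230 < 299 = 1*299, so 1/299 is smaller: the intermediate fraction 87/13 is closer to x than 67/10.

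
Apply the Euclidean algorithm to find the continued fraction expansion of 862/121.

Run the Euclidean algorithm on 862 and 121; the successive quotients are the partial quotients a_0, a_1, ... (each step inverts the fractional part left over by the previous one):
  862 = 7*121 + 15, so a_0 = 7.
  121 = 8*15 + 1, so a_1 = 8.
  15 = 15*1 + 0, so a_2 = 15.
The remainder reaches 0 after 3 divisions, so the expansion has 3 partial quotients, read off in order.

[7; 8, 15]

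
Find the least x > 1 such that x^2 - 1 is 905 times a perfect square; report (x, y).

First expand sqrt(905) as a continued fraction. With x_i = (sqrt(905) + m_i)/d_i and (m_0, d_0) = (0, 1): a_0 = floor(sqrt(905)) = 30, since 30^2 = 900 <= 905 < 961 = 31^2.
Iterate m_{i+1} = d_i*a_i - m_i, d_{i+1} = (905 - m_{i+1}^2)/d_i, a_{i+1} = floor((a_0 + m_{i+1})/d_{i+1}):
  m_1 = 1*30 - 0 = 30, d_1 = (905 - 30^2)/1 = 5/1 = 5, a_1 = floor((30 + 30)/5) = 12.
  m_2 = 5*12 - 30 = 30, d_2 = (905 - 30^2)/5 = 5/5 = 1, a_2 = floor((30 + 30)/1) = 60.
  m_3 = 1*60 - 30 = 30, d_3 = (905 - 30^2)/1 = 5/1 = 5: (m_3, d_3) = (m_1, d_1) = (30, 5), so from here the quotients repeat a_1, a_2; the period length is 2.
So sqrt(905) = [30; (12, 60)] with period length k = 2.
k is even, so the fundamental solution of x^2 - 905y^2 = 1 is (p_{k-1}, q_{k-1}) = (p_1, q_1); compute convergents through index 1.
Convergents (p_i = a_i*p_{i-1} + p_{i-2}, q_i = a_i*q_{i-1} + q_{i-2} with p_{-2}=0, p_{-1}=1, q_{-2}=1, q_{-1}=0):
  i=0: a_0=30, p_0 = 30*1 + 0 = 30, q_0 = 30*0 + 1 = 1.
  i=1: a_1=12, p_1 = 12*30 + 1 = 361, q_1 = 12*1 + 0 = 12.
Check: 361^2 - 905*12^2 = 130321 - 130320 = 1, so (x, y) = (361, 12) solves the equation, and by the theorem it is the least positive solution.

(x, y) = (361, 12)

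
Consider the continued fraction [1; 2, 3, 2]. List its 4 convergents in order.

1/1, 3/2, 10/7, 23/16

Using the convergent recurrence p_i = a_i*p_{i-1} + p_{i-2}, q_i = a_i*q_{i-1} + q_{i-2} with p_{-2}=0, p_{-1}=1, q_{-2}=1, q_{-1}=0:
  i=0: a_0=1, p_0 = 1*1 + 0 = 1, q_0 = 1*0 + 1 = 1.
  i=1: a_1=2, p_1 = 2*1 + 1 = 3, q_1 = 2*1 + 0 = 2.
  i=2: a_2=3, p_2 = 3*3 + 1 = 10, q_2 = 3*2 + 1 = 7.
  i=3: a_3=2, p_3 = 2*10 + 3 = 23, q_3 = 2*7 + 2 = 16.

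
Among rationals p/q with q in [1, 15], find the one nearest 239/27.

Expand x = 239/27 as a continued fraction with the Euclidean algorithm:
  239 = 8*27 + 23, so a_0 = 8.
  27 = 1*23 + 4, so a_1 = 1.
  23 = 5*4 + 3, so a_2 = 5.
  4 = 1*3 + 1, so a_3 = 1.
  3 = 3*1 + 0, so a_4 = 3.
so x = [8; 1, 5, 1, 3].
Convergents (p_i = a_i*p_{i-1} + p_{i-2}, q_i = a_i*q_{i-1} + q_{i-2} with p_{-2}=0, p_{-1}=1, q_{-2}=1, q_{-1}=0), until the denominator exceeds 15:
  i=0: a_0=8, p_0 = 8*1 + 0 = 8, q_0 = 8*0 + 1 = 1.
  i=1: a_1=1, p_1 = 1*8 + 1 = 9, q_1 = 1*1 + 0 = 1.
  i=2: a_2=5, p_2 = 5*9 + 8 = 53, q_2 = 5*1 + 1 = 6.
  i=3: a_3=1, p_3 = 1*53 + 9 = 62, q_3 = 1*6 + 1 = 7.
  i=4: a_4=3, p_4 = 3*62 + 53 = 239, q_4 = 3*7 + 6 = 27.
q_4 = 27 > 15, so the last convergent with denominator <= 15 is p_3/q_3 = 62/7.
The closest fraction with denominator <= 15 is either p_3/q_3 or the intermediate fraction (k*p_3 + p_2)/(k*q_3 + q_2) with the largest k >= 1 whose denominator stays <= 15; these approach x as k grows, and every other convergent or intermediate fraction in range is farther away.
Largest k: floor((15 - q_2)/q_3) = floor((15 - 6)/7) = 1.
That gives (1*62 + 53)/(1*7 + 6) = 115/13.
Compare the errors: |x - 62/7| = |239*7 - 62*27|/(27*7) = 1/189, and |x - 115/13| = |239*13 - 115*27|/(27*13) = 2/351.
Cross-multiplying, 1*351 = 351 < 378 = 2*189, so 1/189 is smaller: the convergent 62/7 is closer to x than 115/13.

62/7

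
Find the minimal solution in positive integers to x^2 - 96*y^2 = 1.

(x, y) = (49, 5)

First expand sqrt(96) as a continued fraction. With x_i = (sqrt(96) + m_i)/d_i and (m_0, d_0) = (0, 1): a_0 = floor(sqrt(96)) = 9, since 9^2 = 81 <= 96 < 100 = 10^2.
Iterate m_{i+1} = d_i*a_i - m_i, d_{i+1} = (96 - m_{i+1}^2)/d_i, a_{i+1} = floor((a_0 + m_{i+1})/d_{i+1}):
  m_1 = 1*9 - 0 = 9, d_1 = (96 - 9^2)/1 = 15/1 = 15, a_1 = floor((9 + 9)/15) = 1.
  m_2 = 15*1 - 9 = 6, d_2 = (96 - 6^2)/15 = 60/15 = 4, a_2 = floor((9 + 6)/4) = 3.
  m_3 = 4*3 - 6 = 6, d_3 = (96 - 6^2)/4 = 60/4 = 15, a_3 = floor((9 + 6)/15) = 1.
  m_4 = 15*1 - 6 = 9, d_4 = (96 - 9^2)/15 = 15/15 = 1, a_4 = floor((9 + 9)/1) = 18.
  m_5 = 1*18 - 9 = 9, d_5 = (96 - 9^2)/1 = 15/1 = 15: (m_5, d_5) = (m_1, d_1) = (9, 15), so from here the quotients repeat a_1, ..., a_4; the period length is 4.
So sqrt(96) = [9; (1, 3, 1, 18)] with period length k = 4.
k is even, so the fundamental solution of x^2 - 96y^2 = 1 is (p_{k-1}, q_{k-1}) = (p_3, q_3); compute convergents through index 3.
Convergents (p_i = a_i*p_{i-1} + p_{i-2}, q_i = a_i*q_{i-1} + q_{i-2} with p_{-2}=0, p_{-1}=1, q_{-2}=1, q_{-1}=0):
  i=0: a_0=9, p_0 = 9*1 + 0 = 9, q_0 = 9*0 + 1 = 1.
  i=1: a_1=1, p_1 = 1*9 + 1 = 10, q_1 = 1*1 + 0 = 1.
  i=2: a_2=3, p_2 = 3*10 + 9 = 39, q_2 = 3*1 + 1 = 4.
  i=3: a_3=1, p_3 = 1*39 + 10 = 49, q_3 = 1*4 + 1 = 5.
Check: 49^2 - 96*5^2 = 2401 - 2400 = 1, so (x, y) = (49, 5) solves the equation, and by the theorem it is the least positive solution.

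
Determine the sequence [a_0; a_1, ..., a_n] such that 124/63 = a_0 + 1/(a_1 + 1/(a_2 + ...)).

Run the Euclidean algorithm on 124 and 63; the successive quotients are the partial quotients a_0, a_1, ... (each step inverts the fractional part left over by the previous one):
  124 = 1*63 + 61, so a_0 = 1.
  63 = 1*61 + 2, so a_1 = 1.
  61 = 30*2 + 1, so a_2 = 30.
  2 = 2*1 + 0, so a_3 = 2.
The remainder reaches 0 after 4 divisions, so the expansion has 4 partial quotients, read off in order.

[1; 1, 30, 2]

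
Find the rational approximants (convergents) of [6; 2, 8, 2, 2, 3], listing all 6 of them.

Using the convergent recurrence p_i = a_i*p_{i-1} + p_{i-2}, q_i = a_i*q_{i-1} + q_{i-2} with p_{-2}=0, p_{-1}=1, q_{-2}=1, q_{-1}=0:
  i=0: a_0=6, p_0 = 6*1 + 0 = 6, q_0 = 6*0 + 1 = 1.
  i=1: a_1=2, p_1 = 2*6 + 1 = 13, q_1 = 2*1 + 0 = 2.
  i=2: a_2=8, p_2 = 8*13 + 6 = 110, q_2 = 8*2 + 1 = 17.
  i=3: a_3=2, p_3 = 2*110 + 13 = 233, q_3 = 2*17 + 2 = 36.
  i=4: a_4=2, p_4 = 2*233 + 110 = 576, q_4 = 2*36 + 17 = 89.
  i=5: a_5=3, p_5 = 3*576 + 233 = 1961, q_5 = 3*89 + 36 = 303.

6/1, 13/2, 110/17, 233/36, 576/89, 1961/303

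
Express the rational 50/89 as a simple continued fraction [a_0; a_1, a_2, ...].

Run the Euclidean algorithm on 50 and 89; the successive quotients are the partial quotients a_0, a_1, ... (each step inverts the fractional part left over by the previous one):
  50 = 0*89 + 50, so a_0 = 0.
  89 = 1*50 + 39, so a_1 = 1.
  50 = 1*39 + 11, so a_2 = 1.
  39 = 3*11 + 6, so a_3 = 3.
  11 = 1*6 + 5, so a_4 = 1.
  6 = 1*5 + 1, so a_5 = 1.
  5 = 5*1 + 0, so a_6 = 5.
The remainder reaches 0 after 7 divisions, so the expansion has 7 partial quotients, read off in order.

[0; 1, 1, 3, 1, 1, 5]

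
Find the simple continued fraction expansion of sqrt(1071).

[32; (1, 2, 1, 1, 1, 6, 1, 1, 1, 2, 1, 64)]

Write x_i = (sqrt(1071) + m_i)/d_i with (m_0, d_0) = (0, 1). a_0 = floor(sqrt(1071)) = 32, since 32^2 = 1024 <= 1071 < 1089 = 33^2.
Iterate m_{i+1} = d_i*a_i - m_i, d_{i+1} = (1071 - m_{i+1}^2)/d_i, a_{i+1} = floor((a_0 + m_{i+1})/d_{i+1}):
  m_1 = 1*32 - 0 = 32, d_1 = (1071 - 32^2)/1 = 47/1 = 47, a_1 = floor((32 + 32)/47) = 1.
  m_2 = 47*1 - 32 = 15, d_2 = (1071 - 15^2)/47 = 846/47 = 18, a_2 = floor((32 + 15)/18) = 2.
  m_3 = 18*2 - 15 = 21, d_3 = (1071 - 21^2)/18 = 630/18 = 35, a_3 = floor((32 + 21)/35) = 1.
  m_4 = 35*1 - 21 = 14, d_4 = (1071 - 14^2)/35 = 875/35 = 25, a_4 = floor((32 + 14)/25) = 1.
  m_5 = 25*1 - 14 = 11, d_5 = (1071 - 11^2)/25 = 950/25 = 38, a_5 = floor((32 + 11)/38) = 1.
  m_6 = 38*1 - 11 = 27, d_6 = (1071 - 27^2)/38 = 342/38 = 9, a_6 = floor((32 + 27)/9) = 6.
  m_7 = 9*6 - 27 = 27, d_7 = (1071 - 27^2)/9 = 342/9 = 38, a_7 = floor((32 + 27)/38) = 1.
  m_8 = 38*1 - 27 = 11, d_8 = (1071 - 11^2)/38 = 950/38 = 25, a_8 = floor((32 + 11)/25) = 1.
  m_9 = 25*1 - 11 = 14, d_9 = (1071 - 14^2)/25 = 875/25 = 35, a_9 = floor((32 + 14)/35) = 1.
  m_10 = 35*1 - 14 = 21, d_10 = (1071 - 21^2)/35 = 630/35 = 18, a_10 = floor((32 + 21)/18) = 2.
  m_11 = 18*2 - 21 = 15, d_11 = (1071 - 15^2)/18 = 846/18 = 47, a_11 = floor((32 + 15)/47) = 1.
  m_12 = 47*1 - 15 = 32, d_12 = (1071 - 32^2)/47 = 47/47 = 1, a_12 = floor((32 + 32)/1) = 64.
  m_13 = 1*64 - 32 = 32, d_13 = (1071 - 32^2)/1 = 47/1 = 47: (m_13, d_13) = (m_1, d_1) = (32, 47), so from here the quotients repeat a_1, ..., a_12; the period length is 12.
Hence the expansion of sqrt(1071) is a_0 = 32 followed by the repeating block 1, 2, 1, 1, 1, 6, 1, 1, 1, 2, 1, 64 (period 12).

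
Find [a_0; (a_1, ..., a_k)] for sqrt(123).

Write x_i = (sqrt(123) + m_i)/d_i with (m_0, d_0) = (0, 1). a_0 = floor(sqrt(123)) = 11, since 11^2 = 121 <= 123 < 144 = 12^2.
Iterate m_{i+1} = d_i*a_i - m_i, d_{i+1} = (123 - m_{i+1}^2)/d_i, a_{i+1} = floor((a_0 + m_{i+1})/d_{i+1}):
  m_1 = 1*11 - 0 = 11, d_1 = (123 - 11^2)/1 = 2/1 = 2, a_1 = floor((11 + 11)/2) = 11.
  m_2 = 2*11 - 11 = 11, d_2 = (123 - 11^2)/2 = 2/2 = 1, a_2 = floor((11 + 11)/1) = 22.
  m_3 = 1*22 - 11 = 11, d_3 = (123 - 11^2)/1 = 2/1 = 2: (m_3, d_3) = (m_1, d_1) = (11, 2), so from here the quotients repeat a_1, a_2; the period length is 2.
Hence the expansion of sqrt(123) is a_0 = 11 followed by the repeating block 11, 22 (period 2).

[11; (11, 22)]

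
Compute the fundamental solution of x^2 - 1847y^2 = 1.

First expand sqrt(1847) as a continued fraction. With x_i = (sqrt(1847) + m_i)/d_i and (m_0, d_0) = (0, 1): a_0 = floor(sqrt(1847)) = 42, since 42^2 = 1764 <= 1847 < 1849 = 43^2.
Iterate m_{i+1} = d_i*a_i - m_i, d_{i+1} = (1847 - m_{i+1}^2)/d_i, a_{i+1} = floor((a_0 + m_{i+1})/d_{i+1}):
  m_1 = 1*42 - 0 = 42, d_1 = (1847 - 42^2)/1 = 83/1 = 83, a_1 = floor((42 + 42)/83) = 1.
  m_2 = 83*1 - 42 = 41, d_2 = (1847 - 41^2)/83 = 166/83 = 2, a_2 = floor((42 + 41)/2) = 41.
  m_3 = 2*41 - 41 = 41, d_3 = (1847 - 41^2)/2 = 166/2 = 83, a_3 = floor((42 + 41)/83) = 1.
  m_4 = 83*1 - 41 = 42, d_4 = (1847 - 42^2)/83 = 83/83 = 1, a_4 = floor((42 + 42)/1) = 84.
  m_5 = 1*84 - 42 = 42, d_5 = (1847 - 42^2)/1 = 83/1 = 83: (m_5, d_5) = (m_1, d_1) = (42, 83), so from here the quotients repeat a_1, ..., a_4; the period length is 4.
So sqrt(1847) = [42; (1, 41, 1, 84)] with period length k = 4.
k is even, so the fundamental solution of x^2 - 1847y^2 = 1 is (p_{k-1}, q_{k-1}) = (p_3, q_3); compute convergents through index 3.
Convergents (p_i = a_i*p_{i-1} + p_{i-2}, q_i = a_i*q_{i-1} + q_{i-2} with p_{-2}=0, p_{-1}=1, q_{-2}=1, q_{-1}=0):
  i=0: a_0=42, p_0 = 42*1 + 0 = 42, q_0 = 42*0 + 1 = 1.
  i=1: a_1=1, p_1 = 1*42 + 1 = 43, q_1 = 1*1 + 0 = 1.
  i=2: a_2=41, p_2 = 41*43 + 42 = 1805, q_2 = 41*1 + 1 = 42.
  i=3: a_3=1, p_3 = 1*1805 + 43 = 1848, q_3 = 1*42 + 1 = 43.
Check: 1848^2 - 1847*43^2 = 3415104 - 3415103 = 1, so (x, y) = (1848, 43) solves the equation, and by the theorem it is the least positive solution.

(x, y) = (1848, 43)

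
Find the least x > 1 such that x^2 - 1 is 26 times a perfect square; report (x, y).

First expand sqrt(26) as a continued fraction. With x_i = (sqrt(26) + m_i)/d_i and (m_0, d_0) = (0, 1): a_0 = floor(sqrt(26)) = 5, since 5^2 = 25 <= 26 < 36 = 6^2.
Iterate m_{i+1} = d_i*a_i - m_i, d_{i+1} = (26 - m_{i+1}^2)/d_i, a_{i+1} = floor((a_0 + m_{i+1})/d_{i+1}):
  m_1 = 1*5 - 0 = 5, d_1 = (26 - 5^2)/1 = 1/1 = 1, a_1 = floor((5 + 5)/1) = 10.
  m_2 = 1*10 - 5 = 5, d_2 = (26 - 5^2)/1 = 1/1 = 1: (m_2, d_2) = (m_1, d_1) = (5, 1), so from here the quotient a_1 repeats; the period length is 1.
So sqrt(26) = [5; (10)] with period length k = 1.
k is odd, so (p_{k-1}, q_{k-1}) only solves x^2 - 26y^2 = -1 and the fundamental solution of x^2 - 26y^2 = 1 is (p_{2k-1}, q_{2k-1}) = (p_1, q_1); compute convergents through index 1, running through the period twice.
Convergents (p_i = a_i*p_{i-1} + p_{i-2}, q_i = a_i*q_{i-1} + q_{i-2} with p_{-2}=0, p_{-1}=1, q_{-2}=1, q_{-1}=0):
  i=0: a_0=5, p_0 = 5*1 + 0 = 5, q_0 = 5*0 + 1 = 1.
  i=1: a_1=10, p_1 = 10*5 + 1 = 51, q_1 = 10*1 + 0 = 10.
Indeed p_0^2 - 26*q_0^2 = 25 - 26 = -1, not +1.
Check: 51^2 - 26*10^2 = 2601 - 2600 = 1, so (x, y) = (51, 10) solves the equation, and by the theorem it is the least positive solution.

(x, y) = (51, 10)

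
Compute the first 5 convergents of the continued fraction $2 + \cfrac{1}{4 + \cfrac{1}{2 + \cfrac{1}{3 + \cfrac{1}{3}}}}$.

2/1, 9/4, 20/9, 69/31, 227/102

Using the convergent recurrence p_i = a_i*p_{i-1} + p_{i-2}, q_i = a_i*q_{i-1} + q_{i-2} with p_{-2}=0, p_{-1}=1, q_{-2}=1, q_{-1}=0:
  i=0: a_0=2, p_0 = 2*1 + 0 = 2, q_0 = 2*0 + 1 = 1.
  i=1: a_1=4, p_1 = 4*2 + 1 = 9, q_1 = 4*1 + 0 = 4.
  i=2: a_2=2, p_2 = 2*9 + 2 = 20, q_2 = 2*4 + 1 = 9.
  i=3: a_3=3, p_3 = 3*20 + 9 = 69, q_3 = 3*9 + 4 = 31.
  i=4: a_4=3, p_4 = 3*69 + 20 = 227, q_4 = 3*31 + 9 = 102.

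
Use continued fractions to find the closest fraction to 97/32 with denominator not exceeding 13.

3/1

Expand x = 97/32 as a continued fraction with the Euclidean algorithm:
  97 = 3*32 + 1, so a_0 = 3.
  32 = 32*1 + 0, so a_1 = 32.
so x = [3; 32].
Convergents (p_i = a_i*p_{i-1} + p_{i-2}, q_i = a_i*q_{i-1} + q_{i-2} with p_{-2}=0, p_{-1}=1, q_{-2}=1, q_{-1}=0), until the denominator exceeds 13:
  i=0: a_0=3, p_0 = 3*1 + 0 = 3, q_0 = 3*0 + 1 = 1.
  i=1: a_1=32, p_1 = 32*3 + 1 = 97, q_1 = 32*1 + 0 = 32.
q_1 = 32 > 13, so the last convergent with denominator <= 13 is p_0/q_0 = 3/1.
The closest fraction with denominator <= 13 is either p_0/q_0 or the intermediate fraction (k*p_0 + p_{-1})/(k*q_0 + q_{-1}) with the largest k >= 1 whose denominator stays <= 13; these approach x as k grows, and every other convergent or intermediate fraction in range is farther away.
Largest k: floor((13 - q_{-1})/q_0) = floor((13 - 0)/1) = 13 (using the seeds p_{-1} = 1, q_{-1} = 0).
That gives (13*3 + 1)/(13*1 + 0) = 40/13.
Compare the errors: |x - 3/1| = |97*1 - 3*32|/(32*1) = 1/32, and |x - 40/13| = |97*13 - 40*32|/(32*13) = 19/416.
Cross-multiplying, 1*416 = 416 < 608 = 19*32, so 1/32 is smaller: the convergent 3/1 is closer to x than 40/13.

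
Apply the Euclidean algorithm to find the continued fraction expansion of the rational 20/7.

Run the Euclidean algorithm on 20 and 7; the successive quotients are the partial quotients a_0, a_1, ... (each step inverts the fractional part left over by the previous one):
  20 = 2*7 + 6, so a_0 = 2.
  7 = 1*6 + 1, so a_1 = 1.
  6 = 6*1 + 0, so a_2 = 6.
The remainder reaches 0 after 3 divisions, so the expansion has 3 partial quotients, read off in order.

[2; 1, 6]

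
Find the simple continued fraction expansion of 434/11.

[39; 2, 5]

Run the Euclidean algorithm on 434 and 11; the successive quotients are the partial quotients a_0, a_1, ... (each step inverts the fractional part left over by the previous one):
  434 = 39*11 + 5, so a_0 = 39.
  11 = 2*5 + 1, so a_1 = 2.
  5 = 5*1 + 0, so a_2 = 5.
The remainder reaches 0 after 3 divisions, so the expansion has 3 partial quotients, read off in order.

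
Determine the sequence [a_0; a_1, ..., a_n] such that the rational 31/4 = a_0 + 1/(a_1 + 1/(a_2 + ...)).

Run the Euclidean algorithm on 31 and 4; the successive quotients are the partial quotients a_0, a_1, ... (each step inverts the fractional part left over by the previous one):
  31 = 7*4 + 3, so a_0 = 7.
  4 = 1*3 + 1, so a_1 = 1.
  3 = 3*1 + 0, so a_2 = 3.
The remainder reaches 0 after 3 divisions, so the expansion has 3 partial quotients, read off in order.

[7; 1, 3]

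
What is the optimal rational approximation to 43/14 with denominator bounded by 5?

3/1

Expand x = 43/14 as a continued fraction with the Euclidean algorithm:
  43 = 3*14 + 1, so a_0 = 3.
  14 = 14*1 + 0, so a_1 = 14.
so x = [3; 14].
Convergents (p_i = a_i*p_{i-1} + p_{i-2}, q_i = a_i*q_{i-1} + q_{i-2} with p_{-2}=0, p_{-1}=1, q_{-2}=1, q_{-1}=0), until the denominator exceeds 5:
  i=0: a_0=3, p_0 = 3*1 + 0 = 3, q_0 = 3*0 + 1 = 1.
  i=1: a_1=14, p_1 = 14*3 + 1 = 43, q_1 = 14*1 + 0 = 14.
q_1 = 14 > 5, so the last convergent with denominator <= 5 is p_0/q_0 = 3/1.
The closest fraction with denominator <= 5 is either p_0/q_0 or the intermediate fraction (k*p_0 + p_{-1})/(k*q_0 + q_{-1}) with the largest k >= 1 whose denominator stays <= 5; these approach x as k grows, and every other convergent or intermediate fraction in range is farther away.
Largest k: floor((5 - q_{-1})/q_0) = floor((5 - 0)/1) = 5 (using the seeds p_{-1} = 1, q_{-1} = 0).
That gives (5*3 + 1)/(5*1 + 0) = 16/5.
Compare the errors: |x - 3/1| = |43*1 - 3*14|/(14*1) = 1/14, and |x - 16/5| = |43*5 - 16*14|/(14*5) = 9/70.
Cross-multiplying, 1*70 = 70 < 126 = 9*14, so 1/14 is smaller: the convergent 3/1 is closer to x than 16/5.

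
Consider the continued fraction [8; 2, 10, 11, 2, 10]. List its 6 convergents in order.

Using the convergent recurrence p_i = a_i*p_{i-1} + p_{i-2}, q_i = a_i*q_{i-1} + q_{i-2} with p_{-2}=0, p_{-1}=1, q_{-2}=1, q_{-1}=0:
  i=0: a_0=8, p_0 = 8*1 + 0 = 8, q_0 = 8*0 + 1 = 1.
  i=1: a_1=2, p_1 = 2*8 + 1 = 17, q_1 = 2*1 + 0 = 2.
  i=2: a_2=10, p_2 = 10*17 + 8 = 178, q_2 = 10*2 + 1 = 21.
  i=3: a_3=11, p_3 = 11*178 + 17 = 1975, q_3 = 11*21 + 2 = 233.
  i=4: a_4=2, p_4 = 2*1975 + 178 = 4128, q_4 = 2*233 + 21 = 487.
  i=5: a_5=10, p_5 = 10*4128 + 1975 = 43255, q_5 = 10*487 + 233 = 5103.

8/1, 17/2, 178/21, 1975/233, 4128/487, 43255/5103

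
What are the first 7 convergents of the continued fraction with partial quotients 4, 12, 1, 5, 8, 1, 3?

4/1, 49/12, 53/13, 314/77, 2565/629, 2879/706, 11202/2747

Using the convergent recurrence p_i = a_i*p_{i-1} + p_{i-2}, q_i = a_i*q_{i-1} + q_{i-2} with p_{-2}=0, p_{-1}=1, q_{-2}=1, q_{-1}=0:
  i=0: a_0=4, p_0 = 4*1 + 0 = 4, q_0 = 4*0 + 1 = 1.
  i=1: a_1=12, p_1 = 12*4 + 1 = 49, q_1 = 12*1 + 0 = 12.
  i=2: a_2=1, p_2 = 1*49 + 4 = 53, q_2 = 1*12 + 1 = 13.
  i=3: a_3=5, p_3 = 5*53 + 49 = 314, q_3 = 5*13 + 12 = 77.
  i=4: a_4=8, p_4 = 8*314 + 53 = 2565, q_4 = 8*77 + 13 = 629.
  i=5: a_5=1, p_5 = 1*2565 + 314 = 2879, q_5 = 1*629 + 77 = 706.
  i=6: a_6=3, p_6 = 3*2879 + 2565 = 11202, q_6 = 3*706 + 629 = 2747.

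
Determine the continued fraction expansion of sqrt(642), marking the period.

[25; (2, 1, 24, 1, 2, 50)]

Write x_i = (sqrt(642) + m_i)/d_i with (m_0, d_0) = (0, 1). a_0 = floor(sqrt(642)) = 25, since 25^2 = 625 <= 642 < 676 = 26^2.
Iterate m_{i+1} = d_i*a_i - m_i, d_{i+1} = (642 - m_{i+1}^2)/d_i, a_{i+1} = floor((a_0 + m_{i+1})/d_{i+1}):
  m_1 = 1*25 - 0 = 25, d_1 = (642 - 25^2)/1 = 17/1 = 17, a_1 = floor((25 + 25)/17) = 2.
  m_2 = 17*2 - 25 = 9, d_2 = (642 - 9^2)/17 = 561/17 = 33, a_2 = floor((25 + 9)/33) = 1.
  m_3 = 33*1 - 9 = 24, d_3 = (642 - 24^2)/33 = 66/33 = 2, a_3 = floor((25 + 24)/2) = 24.
  m_4 = 2*24 - 24 = 24, d_4 = (642 - 24^2)/2 = 66/2 = 33, a_4 = floor((25 + 24)/33) = 1.
  m_5 = 33*1 - 24 = 9, d_5 = (642 - 9^2)/33 = 561/33 = 17, a_5 = floor((25 + 9)/17) = 2.
  m_6 = 17*2 - 9 = 25, d_6 = (642 - 25^2)/17 = 17/17 = 1, a_6 = floor((25 + 25)/1) = 50.
  m_7 = 1*50 - 25 = 25, d_7 = (642 - 25^2)/1 = 17/1 = 17: (m_7, d_7) = (m_1, d_1) = (25, 17), so from here the quotients repeat a_1, ..., a_6; the period length is 6.
Hence the expansion of sqrt(642) is a_0 = 25 followed by the repeating block 2, 1, 24, 1, 2, 50 (period 6).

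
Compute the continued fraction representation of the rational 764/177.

Run the Euclidean algorithm on 764 and 177; the successive quotients are the partial quotients a_0, a_1, ... (each step inverts the fractional part left over by the previous one):
  764 = 4*177 + 56, so a_0 = 4.
  177 = 3*56 + 9, so a_1 = 3.
  56 = 6*9 + 2, so a_2 = 6.
  9 = 4*2 + 1, so a_3 = 4.
  2 = 2*1 + 0, so a_4 = 2.
The remainder reaches 0 after 5 divisions, so the expansion has 5 partial quotients, read off in order.

[4; 3, 6, 4, 2]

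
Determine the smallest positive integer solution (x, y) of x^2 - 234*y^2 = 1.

(x, y) = (5201, 340)

First expand sqrt(234) as a continued fraction. With x_i = (sqrt(234) + m_i)/d_i and (m_0, d_0) = (0, 1): a_0 = floor(sqrt(234)) = 15, since 15^2 = 225 <= 234 < 256 = 16^2.
Iterate m_{i+1} = d_i*a_i - m_i, d_{i+1} = (234 - m_{i+1}^2)/d_i, a_{i+1} = floor((a_0 + m_{i+1})/d_{i+1}):
  m_1 = 1*15 - 0 = 15, d_1 = (234 - 15^2)/1 = 9/1 = 9, a_1 = floor((15 + 15)/9) = 3.
  m_2 = 9*3 - 15 = 12, d_2 = (234 - 12^2)/9 = 90/9 = 10, a_2 = floor((15 + 12)/10) = 2.
  m_3 = 10*2 - 12 = 8, d_3 = (234 - 8^2)/10 = 170/10 = 17, a_3 = floor((15 + 8)/17) = 1.
  m_4 = 17*1 - 8 = 9, d_4 = (234 - 9^2)/17 = 153/17 = 9, a_4 = floor((15 + 9)/9) = 2.
  m_5 = 9*2 - 9 = 9, d_5 = (234 - 9^2)/9 = 153/9 = 17, a_5 = floor((15 + 9)/17) = 1.
  m_6 = 17*1 - 9 = 8, d_6 = (234 - 8^2)/17 = 170/17 = 10, a_6 = floor((15 + 8)/10) = 2.
  m_7 = 10*2 - 8 = 12, d_7 = (234 - 12^2)/10 = 90/10 = 9, a_7 = floor((15 + 12)/9) = 3.
  m_8 = 9*3 - 12 = 15, d_8 = (234 - 15^2)/9 = 9/9 = 1, a_8 = floor((15 + 15)/1) = 30.
  m_9 = 1*30 - 15 = 15, d_9 = (234 - 15^2)/1 = 9/1 = 9: (m_9, d_9) = (m_1, d_1) = (15, 9), so from here the quotients repeat a_1, ..., a_8; the period length is 8.
So sqrt(234) = [15; (3, 2, 1, 2, 1, 2, 3, 30)] with period length k = 8.
k is even, so the fundamental solution of x^2 - 234y^2 = 1 is (p_{k-1}, q_{k-1}) = (p_7, q_7); compute convergents through index 7.
Convergents (p_i = a_i*p_{i-1} + p_{i-2}, q_i = a_i*q_{i-1} + q_{i-2} with p_{-2}=0, p_{-1}=1, q_{-2}=1, q_{-1}=0):
  i=0: a_0=15, p_0 = 15*1 + 0 = 15, q_0 = 15*0 + 1 = 1.
  i=1: a_1=3, p_1 = 3*15 + 1 = 46, q_1 = 3*1 + 0 = 3.
  i=2: a_2=2, p_2 = 2*46 + 15 = 107, q_2 = 2*3 + 1 = 7.
  i=3: a_3=1, p_3 = 1*107 + 46 = 153, q_3 = 1*7 + 3 = 10.
  i=4: a_4=2, p_4 = 2*153 + 107 = 413, q_4 = 2*10 + 7 = 27.
  i=5: a_5=1, p_5 = 1*413 + 153 = 566, q_5 = 1*27 + 10 = 37.
  i=6: a_6=2, p_6 = 2*566 + 413 = 1545, q_6 = 2*37 + 27 = 101.
  i=7: a_7=3, p_7 = 3*1545 + 566 = 5201, q_7 = 3*101 + 37 = 340.
Check: 5201^2 - 234*340^2 = 27050401 - 27050400 = 1, so (x, y) = (5201, 340) solves the equation, and by the theorem it is the least positive solution.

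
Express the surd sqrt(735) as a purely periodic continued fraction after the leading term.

[27; (9, 54)]

Write x_i = (sqrt(735) + m_i)/d_i with (m_0, d_0) = (0, 1). a_0 = floor(sqrt(735)) = 27, since 27^2 = 729 <= 735 < 784 = 28^2.
Iterate m_{i+1} = d_i*a_i - m_i, d_{i+1} = (735 - m_{i+1}^2)/d_i, a_{i+1} = floor((a_0 + m_{i+1})/d_{i+1}):
  m_1 = 1*27 - 0 = 27, d_1 = (735 - 27^2)/1 = 6/1 = 6, a_1 = floor((27 + 27)/6) = 9.
  m_2 = 6*9 - 27 = 27, d_2 = (735 - 27^2)/6 = 6/6 = 1, a_2 = floor((27 + 27)/1) = 54.
  m_3 = 1*54 - 27 = 27, d_3 = (735 - 27^2)/1 = 6/1 = 6: (m_3, d_3) = (m_1, d_1) = (27, 6), so from here the quotients repeat a_1, a_2; the period length is 2.
Hence the expansion of sqrt(735) is a_0 = 27 followed by the repeating block 9, 54 (period 2).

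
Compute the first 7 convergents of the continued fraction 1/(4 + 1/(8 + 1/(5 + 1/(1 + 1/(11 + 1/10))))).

Using the convergent recurrence p_i = a_i*p_{i-1} + p_{i-2}, q_i = a_i*q_{i-1} + q_{i-2} with p_{-2}=0, p_{-1}=1, q_{-2}=1, q_{-1}=0:
  i=0: a_0=0, p_0 = 0*1 + 0 = 0, q_0 = 0*0 + 1 = 1.
  i=1: a_1=4, p_1 = 4*0 + 1 = 1, q_1 = 4*1 + 0 = 4.
  i=2: a_2=8, p_2 = 8*1 + 0 = 8, q_2 = 8*4 + 1 = 33.
  i=3: a_3=5, p_3 = 5*8 + 1 = 41, q_3 = 5*33 + 4 = 169.
  i=4: a_4=1, p_4 = 1*41 + 8 = 49, q_4 = 1*169 + 33 = 202.
  i=5: a_5=11, p_5 = 11*49 + 41 = 580, q_5 = 11*202 + 169 = 2391.
  i=6: a_6=10, p_6 = 10*580 + 49 = 5849, q_6 = 10*2391 + 202 = 24112.

0/1, 1/4, 8/33, 41/169, 49/202, 580/2391, 5849/24112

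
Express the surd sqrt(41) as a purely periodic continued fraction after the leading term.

Write x_i = (sqrt(41) + m_i)/d_i with (m_0, d_0) = (0, 1). a_0 = floor(sqrt(41)) = 6, since 6^2 = 36 <= 41 < 49 = 7^2.
Iterate m_{i+1} = d_i*a_i - m_i, d_{i+1} = (41 - m_{i+1}^2)/d_i, a_{i+1} = floor((a_0 + m_{i+1})/d_{i+1}):
  m_1 = 1*6 - 0 = 6, d_1 = (41 - 6^2)/1 = 5/1 = 5, a_1 = floor((6 + 6)/5) = 2.
  m_2 = 5*2 - 6 = 4, d_2 = (41 - 4^2)/5 = 25/5 = 5, a_2 = floor((6 + 4)/5) = 2.
  m_3 = 5*2 - 4 = 6, d_3 = (41 - 6^2)/5 = 5/5 = 1, a_3 = floor((6 + 6)/1) = 12.
  m_4 = 1*12 - 6 = 6, d_4 = (41 - 6^2)/1 = 5/1 = 5: (m_4, d_4) = (m_1, d_1) = (6, 5), so from here the quotients repeat a_1, ..., a_3; the period length is 3.
Hence the expansion of sqrt(41) is a_0 = 6 followed by the repeating block 2, 2, 12 (period 3).

[6; (2, 2, 12)]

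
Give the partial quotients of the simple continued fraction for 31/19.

[1; 1, 1, 1, 2, 2]

Run the Euclidean algorithm on 31 and 19; the successive quotients are the partial quotients a_0, a_1, ... (each step inverts the fractional part left over by the previous one):
  31 = 1*19 + 12, so a_0 = 1.
  19 = 1*12 + 7, so a_1 = 1.
  12 = 1*7 + 5, so a_2 = 1.
  7 = 1*5 + 2, so a_3 = 1.
  5 = 2*2 + 1, so a_4 = 2.
  2 = 2*1 + 0, so a_5 = 2.
The remainder reaches 0 after 6 divisions, so the expansion has 6 partial quotients, read off in order.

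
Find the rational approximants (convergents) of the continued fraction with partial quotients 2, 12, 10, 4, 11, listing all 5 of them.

2/1, 25/12, 252/121, 1033/496, 11615/5577

Using the convergent recurrence p_i = a_i*p_{i-1} + p_{i-2}, q_i = a_i*q_{i-1} + q_{i-2} with p_{-2}=0, p_{-1}=1, q_{-2}=1, q_{-1}=0:
  i=0: a_0=2, p_0 = 2*1 + 0 = 2, q_0 = 2*0 + 1 = 1.
  i=1: a_1=12, p_1 = 12*2 + 1 = 25, q_1 = 12*1 + 0 = 12.
  i=2: a_2=10, p_2 = 10*25 + 2 = 252, q_2 = 10*12 + 1 = 121.
  i=3: a_3=4, p_3 = 4*252 + 25 = 1033, q_3 = 4*121 + 12 = 496.
  i=4: a_4=11, p_4 = 11*1033 + 252 = 11615, q_4 = 11*496 + 121 = 5577.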